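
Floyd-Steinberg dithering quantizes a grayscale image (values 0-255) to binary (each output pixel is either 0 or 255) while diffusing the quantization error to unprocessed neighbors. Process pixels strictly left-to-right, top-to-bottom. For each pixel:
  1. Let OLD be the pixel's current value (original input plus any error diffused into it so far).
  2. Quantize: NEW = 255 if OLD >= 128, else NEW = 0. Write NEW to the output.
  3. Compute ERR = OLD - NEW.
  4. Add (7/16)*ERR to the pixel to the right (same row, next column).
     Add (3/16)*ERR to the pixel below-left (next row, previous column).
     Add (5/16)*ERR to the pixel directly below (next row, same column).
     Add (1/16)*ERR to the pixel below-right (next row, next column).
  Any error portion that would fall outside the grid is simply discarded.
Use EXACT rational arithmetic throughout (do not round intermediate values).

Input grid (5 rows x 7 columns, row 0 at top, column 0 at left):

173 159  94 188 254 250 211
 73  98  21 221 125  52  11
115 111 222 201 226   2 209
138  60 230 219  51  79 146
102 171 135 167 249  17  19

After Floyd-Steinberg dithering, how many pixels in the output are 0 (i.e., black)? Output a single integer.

(0,0): OLD=173 → NEW=255, ERR=-82
(0,1): OLD=985/8 → NEW=0, ERR=985/8
(0,2): OLD=18927/128 → NEW=255, ERR=-13713/128
(0,3): OLD=289033/2048 → NEW=255, ERR=-233207/2048
(0,4): OLD=6690623/32768 → NEW=255, ERR=-1665217/32768
(0,5): OLD=119415481/524288 → NEW=255, ERR=-14277959/524288
(0,6): OLD=1670050575/8388608 → NEW=255, ERR=-469044465/8388608
(1,0): OLD=9019/128 → NEW=0, ERR=9019/128
(1,1): OLD=145501/1024 → NEW=255, ERR=-115619/1024
(1,2): OLD=-2475039/32768 → NEW=0, ERR=-2475039/32768
(1,3): OLD=17844909/131072 → NEW=255, ERR=-15578451/131072
(1,4): OLD=376627143/8388608 → NEW=0, ERR=376627143/8388608
(1,5): OLD=3320023095/67108864 → NEW=0, ERR=3320023095/67108864
(1,6): OLD=14461964377/1073741824 → NEW=0, ERR=14461964377/1073741824
(2,0): OLD=1898063/16384 → NEW=0, ERR=1898063/16384
(2,1): OLD=61153557/524288 → NEW=0, ERR=61153557/524288
(2,2): OLD=1846204415/8388608 → NEW=255, ERR=-292890625/8388608
(2,3): OLD=10219348039/67108864 → NEW=255, ERR=-6893412281/67108864
(2,4): OLD=105730377175/536870912 → NEW=255, ERR=-31171705385/536870912
(2,5): OLD=-44848121987/17179869184 → NEW=0, ERR=-44848121987/17179869184
(2,6): OLD=59142428759867/274877906944 → NEW=255, ERR=-10951437510853/274877906944
(3,0): OLD=1644778655/8388608 → NEW=255, ERR=-494316385/8388608
(3,1): OLD=4789134963/67108864 → NEW=0, ERR=4789134963/67108864
(3,2): OLD=127958178857/536870912 → NEW=255, ERR=-8943903703/536870912
(3,3): OLD=357647935583/2147483648 → NEW=255, ERR=-189960394657/2147483648
(3,4): OLD=-3505739618145/274877906944 → NEW=0, ERR=-3505739618145/274877906944
(3,5): OLD=135251710800781/2199023255552 → NEW=0, ERR=135251710800781/2199023255552
(3,6): OLD=5639882240526483/35184372088832 → NEW=255, ERR=-3332132642125677/35184372088832
(4,0): OLD=104116415537/1073741824 → NEW=0, ERR=104116415537/1073741824
(4,1): OLD=3932767416765/17179869184 → NEW=255, ERR=-448099225155/17179869184
(4,2): OLD=29207767347635/274877906944 → NEW=0, ERR=29207767347635/274877906944
(4,3): OLD=401128494328481/2199023255552 → NEW=255, ERR=-159622435837279/2199023255552
(4,4): OLD=3857278851402995/17592186044416 → NEW=255, ERR=-628728589923085/17592186044416
(4,5): OLD=1142953215802003/562949953421312 → NEW=0, ERR=1142953215802003/562949953421312
(4,6): OLD=-52808715054361355/9007199254740992 → NEW=0, ERR=-52808715054361355/9007199254740992
Output grid:
  Row 0: #.#####  (1 black, running=1)
  Row 1: .#.#...  (5 black, running=6)
  Row 2: ..###.#  (3 black, running=9)
  Row 3: #.##..#  (3 black, running=12)
  Row 4: .#.##..  (4 black, running=16)

Answer: 16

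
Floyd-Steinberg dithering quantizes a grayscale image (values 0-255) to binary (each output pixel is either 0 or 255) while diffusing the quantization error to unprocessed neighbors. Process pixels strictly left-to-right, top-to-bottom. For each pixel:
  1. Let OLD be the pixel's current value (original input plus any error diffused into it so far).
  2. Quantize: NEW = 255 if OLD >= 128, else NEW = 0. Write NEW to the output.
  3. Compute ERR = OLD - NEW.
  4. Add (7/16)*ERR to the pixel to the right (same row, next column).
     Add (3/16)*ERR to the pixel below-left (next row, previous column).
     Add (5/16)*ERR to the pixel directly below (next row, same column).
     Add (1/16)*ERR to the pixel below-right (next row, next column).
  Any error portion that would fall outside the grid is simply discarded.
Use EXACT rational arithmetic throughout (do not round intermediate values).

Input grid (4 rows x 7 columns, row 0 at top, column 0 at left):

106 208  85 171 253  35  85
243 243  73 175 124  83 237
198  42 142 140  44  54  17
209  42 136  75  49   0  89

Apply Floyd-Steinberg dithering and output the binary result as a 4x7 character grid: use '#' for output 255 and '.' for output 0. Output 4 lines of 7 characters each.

(0,0): OLD=106 → NEW=0, ERR=106
(0,1): OLD=2035/8 → NEW=255, ERR=-5/8
(0,2): OLD=10845/128 → NEW=0, ERR=10845/128
(0,3): OLD=426123/2048 → NEW=255, ERR=-96117/2048
(0,4): OLD=7617485/32768 → NEW=255, ERR=-738355/32768
(0,5): OLD=13181595/524288 → NEW=0, ERR=13181595/524288
(0,6): OLD=805302845/8388608 → NEW=0, ERR=805302845/8388608
(1,0): OLD=35329/128 → NEW=255, ERR=2689/128
(1,1): OLD=281095/1024 → NEW=255, ERR=19975/1024
(1,2): OLD=3249683/32768 → NEW=0, ERR=3249683/32768
(1,3): OLD=26842519/131072 → NEW=255, ERR=-6580841/131072
(1,4): OLD=811794277/8388608 → NEW=0, ERR=811794277/8388608
(1,5): OLD=10052024309/67108864 → NEW=255, ERR=-7060736011/67108864
(1,6): OLD=238951018171/1073741824 → NEW=255, ERR=-34853146949/1073741824
(2,0): OLD=3411517/16384 → NEW=255, ERR=-766403/16384
(2,1): OLD=24923887/524288 → NEW=0, ERR=24923887/524288
(2,2): OLD=1556881293/8388608 → NEW=255, ERR=-582213747/8388608
(2,3): OLD=7938209125/67108864 → NEW=0, ERR=7938209125/67108864
(2,4): OLD=55366138293/536870912 → NEW=0, ERR=55366138293/536870912
(2,5): OLD=1137330217767/17179869184 → NEW=0, ERR=1137330217767/17179869184
(2,6): OLD=8038435767681/274877906944 → NEW=0, ERR=8038435767681/274877906944
(3,0): OLD=1705366253/8388608 → NEW=255, ERR=-433728787/8388608
(3,1): OLD=1227957225/67108864 → NEW=0, ERR=1227957225/67108864
(3,2): OLD=79170461835/536870912 → NEW=255, ERR=-57731620725/536870912
(3,3): OLD=171622212349/2147483648 → NEW=0, ERR=171622212349/2147483648
(3,4): OLD=37382615647981/274877906944 → NEW=255, ERR=-32711250622739/274877906944
(3,5): OLD=-42764783414377/2199023255552 → NEW=0, ERR=-42764783414377/2199023255552
(3,6): OLD=3299171330586825/35184372088832 → NEW=0, ERR=3299171330586825/35184372088832
Row 0: .#.##..
Row 1: ##.#.##
Row 2: #.#....
Row 3: #.#.#..

Answer: .#.##..
##.#.##
#.#....
#.#.#..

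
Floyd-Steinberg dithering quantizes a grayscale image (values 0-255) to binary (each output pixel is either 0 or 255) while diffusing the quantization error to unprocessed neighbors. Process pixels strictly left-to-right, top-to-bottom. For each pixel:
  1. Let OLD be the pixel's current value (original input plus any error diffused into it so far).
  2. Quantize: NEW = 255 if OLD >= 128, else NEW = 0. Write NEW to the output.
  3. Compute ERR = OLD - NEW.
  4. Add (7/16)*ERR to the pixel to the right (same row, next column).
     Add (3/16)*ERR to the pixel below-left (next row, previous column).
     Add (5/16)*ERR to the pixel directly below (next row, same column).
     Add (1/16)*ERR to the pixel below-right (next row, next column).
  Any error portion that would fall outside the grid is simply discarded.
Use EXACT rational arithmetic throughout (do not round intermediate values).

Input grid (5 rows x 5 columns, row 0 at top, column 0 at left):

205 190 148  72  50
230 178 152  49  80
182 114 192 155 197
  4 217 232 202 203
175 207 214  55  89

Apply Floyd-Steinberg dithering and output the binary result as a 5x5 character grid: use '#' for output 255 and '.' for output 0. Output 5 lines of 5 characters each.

(0,0): OLD=205 → NEW=255, ERR=-50
(0,1): OLD=1345/8 → NEW=255, ERR=-695/8
(0,2): OLD=14079/128 → NEW=0, ERR=14079/128
(0,3): OLD=246009/2048 → NEW=0, ERR=246009/2048
(0,4): OLD=3360463/32768 → NEW=0, ERR=3360463/32768
(1,0): OLD=25355/128 → NEW=255, ERR=-7285/128
(1,1): OLD=146893/1024 → NEW=255, ERR=-114227/1024
(1,2): OLD=5067985/32768 → NEW=255, ERR=-3287855/32768
(1,3): OLD=9010365/131072 → NEW=0, ERR=9010365/131072
(1,4): OLD=313798551/2097152 → NEW=255, ERR=-220975209/2097152
(2,0): OLD=2347807/16384 → NEW=255, ERR=-1830113/16384
(2,1): OLD=4142405/524288 → NEW=0, ERR=4142405/524288
(2,2): OLD=1426221327/8388608 → NEW=255, ERR=-712873713/8388608
(2,3): OLD=15203555261/134217728 → NEW=0, ERR=15203555261/134217728
(2,4): OLD=467993712363/2147483648 → NEW=255, ERR=-79614617877/2147483648
(3,0): OLD=-246836433/8388608 → NEW=0, ERR=-246836433/8388608
(3,1): OLD=12326572675/67108864 → NEW=255, ERR=-4786187645/67108864
(3,2): OLD=420850803729/2147483648 → NEW=255, ERR=-126757526511/2147483648
(3,3): OLD=856038670185/4294967296 → NEW=255, ERR=-239177990295/4294967296
(3,4): OLD=11966175434925/68719476736 → NEW=255, ERR=-5557291132755/68719476736
(4,0): OLD=163672798945/1073741824 → NEW=255, ERR=-110131366175/1073741824
(4,1): OLD=4361373986145/34359738368 → NEW=0, ERR=4361373986145/34359738368
(4,2): OLD=129845960112847/549755813888 → NEW=255, ERR=-10341772428593/549755813888
(4,3): OLD=92493881459553/8796093022208 → NEW=0, ERR=92493881459553/8796093022208
(4,4): OLD=9126590784753703/140737488355328 → NEW=0, ERR=9126590784753703/140737488355328
Row 0: ##...
Row 1: ###.#
Row 2: #.#.#
Row 3: .####
Row 4: #.#..

Answer: ##...
###.#
#.#.#
.####
#.#..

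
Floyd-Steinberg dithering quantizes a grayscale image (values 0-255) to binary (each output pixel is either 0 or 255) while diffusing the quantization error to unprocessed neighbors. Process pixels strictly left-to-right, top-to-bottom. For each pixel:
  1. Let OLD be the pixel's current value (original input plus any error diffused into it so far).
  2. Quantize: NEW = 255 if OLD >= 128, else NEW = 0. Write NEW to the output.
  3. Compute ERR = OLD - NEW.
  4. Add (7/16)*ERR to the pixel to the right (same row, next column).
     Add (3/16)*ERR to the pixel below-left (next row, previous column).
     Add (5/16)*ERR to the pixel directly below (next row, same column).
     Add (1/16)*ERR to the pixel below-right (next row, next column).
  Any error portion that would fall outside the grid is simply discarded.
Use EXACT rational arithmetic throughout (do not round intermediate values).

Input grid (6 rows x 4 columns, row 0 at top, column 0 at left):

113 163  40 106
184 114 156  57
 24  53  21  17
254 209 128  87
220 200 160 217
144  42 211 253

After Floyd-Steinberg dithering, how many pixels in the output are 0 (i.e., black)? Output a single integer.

Answer: 13

Derivation:
(0,0): OLD=113 → NEW=0, ERR=113
(0,1): OLD=3399/16 → NEW=255, ERR=-681/16
(0,2): OLD=5473/256 → NEW=0, ERR=5473/256
(0,3): OLD=472487/4096 → NEW=0, ERR=472487/4096
(1,0): OLD=54101/256 → NEW=255, ERR=-11179/256
(1,1): OLD=189779/2048 → NEW=0, ERR=189779/2048
(1,2): OLD=14561487/65536 → NEW=255, ERR=-2150193/65536
(1,3): OLD=83917529/1048576 → NEW=0, ERR=83917529/1048576
(2,0): OLD=908609/32768 → NEW=0, ERR=908609/32768
(2,1): OLD=89347291/1048576 → NEW=0, ERR=89347291/1048576
(2,2): OLD=144332071/2097152 → NEW=0, ERR=144332071/2097152
(2,3): OLD=2351118955/33554432 → NEW=0, ERR=2351118955/33554432
(3,0): OLD=4674832177/16777216 → NEW=255, ERR=396642097/16777216
(3,1): OLD=69956465775/268435456 → NEW=255, ERR=1505424495/268435456
(3,2): OLD=731966072209/4294967296 → NEW=255, ERR=-363250588271/4294967296
(3,3): OLD=5236148570743/68719476736 → NEW=0, ERR=5236148570743/68719476736
(4,0): OLD=981140446365/4294967296 → NEW=255, ERR=-114076214115/4294967296
(4,1): OLD=6038792210007/34359738368 → NEW=255, ERR=-2722941073833/34359738368
(4,2): OLD=124834472731767/1099511627776 → NEW=0, ERR=124834472731767/1099511627776
(4,3): OLD=5017245415822705/17592186044416 → NEW=255, ERR=531237974496625/17592186044416
(5,0): OLD=66432965413773/549755813888 → NEW=0, ERR=66432965413773/549755813888
(5,1): OLD=1578562665226875/17592186044416 → NEW=0, ERR=1578562665226875/17592186044416
(5,2): OLD=2519608895461415/8796093022208 → NEW=255, ERR=276605174798375/8796093022208
(5,3): OLD=79739182991164615/281474976710656 → NEW=255, ERR=7963063929947335/281474976710656
Output grid:
  Row 0: .#..  (3 black, running=3)
  Row 1: #.#.  (2 black, running=5)
  Row 2: ....  (4 black, running=9)
  Row 3: ###.  (1 black, running=10)
  Row 4: ##.#  (1 black, running=11)
  Row 5: ..##  (2 black, running=13)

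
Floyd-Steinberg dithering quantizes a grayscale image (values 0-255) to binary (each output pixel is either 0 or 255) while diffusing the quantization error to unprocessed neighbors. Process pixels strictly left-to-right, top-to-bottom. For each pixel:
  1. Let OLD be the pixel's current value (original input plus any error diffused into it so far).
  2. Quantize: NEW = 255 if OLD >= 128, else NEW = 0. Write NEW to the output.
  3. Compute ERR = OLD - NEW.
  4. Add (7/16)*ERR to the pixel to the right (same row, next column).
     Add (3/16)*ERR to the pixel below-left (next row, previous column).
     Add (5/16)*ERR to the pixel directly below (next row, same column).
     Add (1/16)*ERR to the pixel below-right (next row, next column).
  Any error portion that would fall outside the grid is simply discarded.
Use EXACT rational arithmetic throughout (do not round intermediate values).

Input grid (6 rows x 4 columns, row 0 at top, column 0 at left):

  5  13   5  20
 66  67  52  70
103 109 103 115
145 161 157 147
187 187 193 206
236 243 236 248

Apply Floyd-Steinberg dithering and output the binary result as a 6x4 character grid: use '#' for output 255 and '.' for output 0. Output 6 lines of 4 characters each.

(0,0): OLD=5 → NEW=0, ERR=5
(0,1): OLD=243/16 → NEW=0, ERR=243/16
(0,2): OLD=2981/256 → NEW=0, ERR=2981/256
(0,3): OLD=102787/4096 → NEW=0, ERR=102787/4096
(1,0): OLD=18025/256 → NEW=0, ERR=18025/256
(1,1): OLD=215135/2048 → NEW=0, ERR=215135/2048
(1,2): OLD=7028811/65536 → NEW=0, ERR=7028811/65536
(1,3): OLD=131588093/1048576 → NEW=0, ERR=131588093/1048576
(2,0): OLD=4741509/32768 → NEW=255, ERR=-3614331/32768
(2,1): OLD=123816583/1048576 → NEW=0, ERR=123816583/1048576
(2,2): OLD=457748451/2097152 → NEW=255, ERR=-77025309/2097152
(2,3): OLD=4860385399/33554432 → NEW=255, ERR=-3695994761/33554432
(3,0): OLD=2225853109/16777216 → NEW=255, ERR=-2052336971/16777216
(3,1): OLD=35057931371/268435456 → NEW=255, ERR=-33393109909/268435456
(3,2): OLD=334255069333/4294967296 → NEW=0, ERR=334255069333/4294967296
(3,3): OLD=9918364085651/68719476736 → NEW=255, ERR=-7605102482029/68719476736
(4,0): OLD=538792596945/4294967296 → NEW=0, ERR=538792596945/4294967296
(4,1): OLD=7214004239475/34359738368 → NEW=255, ERR=-1547729044365/34359738368
(4,2): OLD=185913999503507/1099511627776 → NEW=255, ERR=-94461465579373/1099511627776
(4,3): OLD=2439921165281013/17592186044416 → NEW=255, ERR=-2046086276045067/17592186044416
(5,0): OLD=146650888822273/549755813888 → NEW=255, ERR=6463156280833/549755813888
(5,1): OLD=3972295257706151/17592186044416 → NEW=255, ERR=-513712183619929/17592186044416
(5,2): OLD=1510765496036731/8796093022208 → NEW=255, ERR=-732238224626309/8796093022208
(5,3): OLD=47812644249979059/281474976710656 → NEW=255, ERR=-23963474811238221/281474976710656
Row 0: ....
Row 1: ....
Row 2: #.##
Row 3: ##.#
Row 4: .###
Row 5: ####

Answer: ....
....
#.##
##.#
.###
####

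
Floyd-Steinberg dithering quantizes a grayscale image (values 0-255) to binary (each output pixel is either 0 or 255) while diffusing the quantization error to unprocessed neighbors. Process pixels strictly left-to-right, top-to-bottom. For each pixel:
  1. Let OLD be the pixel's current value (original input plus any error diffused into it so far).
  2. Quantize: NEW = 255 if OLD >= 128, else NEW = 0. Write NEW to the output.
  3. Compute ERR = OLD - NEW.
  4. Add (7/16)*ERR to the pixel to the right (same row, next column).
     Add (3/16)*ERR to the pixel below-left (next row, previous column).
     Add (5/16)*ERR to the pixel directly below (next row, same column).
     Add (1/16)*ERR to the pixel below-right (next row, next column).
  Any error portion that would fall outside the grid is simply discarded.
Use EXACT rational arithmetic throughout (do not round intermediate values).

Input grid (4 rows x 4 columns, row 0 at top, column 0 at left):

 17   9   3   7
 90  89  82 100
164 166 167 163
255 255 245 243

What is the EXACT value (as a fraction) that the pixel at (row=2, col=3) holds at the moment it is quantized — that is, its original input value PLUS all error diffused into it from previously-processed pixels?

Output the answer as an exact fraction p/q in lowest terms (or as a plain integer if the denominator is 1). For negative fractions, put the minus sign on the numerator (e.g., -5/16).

Answer: 6618629563/33554432

Derivation:
(0,0): OLD=17 → NEW=0, ERR=17
(0,1): OLD=263/16 → NEW=0, ERR=263/16
(0,2): OLD=2609/256 → NEW=0, ERR=2609/256
(0,3): OLD=46935/4096 → NEW=0, ERR=46935/4096
(1,0): OLD=25189/256 → NEW=0, ERR=25189/256
(1,1): OLD=287043/2048 → NEW=255, ERR=-235197/2048
(1,2): OLD=2498047/65536 → NEW=0, ERR=2498047/65536
(1,3): OLD=126766633/1048576 → NEW=0, ERR=126766633/1048576
(2,0): OLD=5675921/32768 → NEW=255, ERR=-2679919/32768
(2,1): OLD=112855755/1048576 → NEW=0, ERR=112855755/1048576
(2,2): OLD=506438519/2097152 → NEW=255, ERR=-28335241/2097152
(2,3): OLD=6618629563/33554432 → NEW=255, ERR=-1937750597/33554432
Target (2,3): original=163, with diffused error = 6618629563/33554432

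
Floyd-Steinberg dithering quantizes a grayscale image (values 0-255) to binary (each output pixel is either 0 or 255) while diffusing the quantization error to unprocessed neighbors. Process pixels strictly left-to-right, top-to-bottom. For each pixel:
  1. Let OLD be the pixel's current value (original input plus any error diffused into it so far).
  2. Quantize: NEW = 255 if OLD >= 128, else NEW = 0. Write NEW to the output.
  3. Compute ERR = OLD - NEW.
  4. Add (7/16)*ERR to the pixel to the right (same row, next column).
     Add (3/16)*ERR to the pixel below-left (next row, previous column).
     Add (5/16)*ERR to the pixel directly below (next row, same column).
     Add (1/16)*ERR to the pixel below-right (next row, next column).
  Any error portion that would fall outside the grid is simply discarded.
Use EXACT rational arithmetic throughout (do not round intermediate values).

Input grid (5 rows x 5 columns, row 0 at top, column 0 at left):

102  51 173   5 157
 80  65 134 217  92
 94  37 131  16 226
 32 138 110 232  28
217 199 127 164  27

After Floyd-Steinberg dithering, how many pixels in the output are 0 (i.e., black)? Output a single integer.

(0,0): OLD=102 → NEW=0, ERR=102
(0,1): OLD=765/8 → NEW=0, ERR=765/8
(0,2): OLD=27499/128 → NEW=255, ERR=-5141/128
(0,3): OLD=-25747/2048 → NEW=0, ERR=-25747/2048
(0,4): OLD=4964347/32768 → NEW=255, ERR=-3391493/32768
(1,0): OLD=16615/128 → NEW=255, ERR=-16025/128
(1,1): OLD=39889/1024 → NEW=0, ERR=39889/1024
(1,2): OLD=4656677/32768 → NEW=255, ERR=-3699163/32768
(1,3): OLD=18581505/131072 → NEW=255, ERR=-14841855/131072
(1,4): OLD=19567331/2097152 → NEW=0, ERR=19567331/2097152
(2,0): OLD=1018763/16384 → NEW=0, ERR=1018763/16384
(2,1): OLD=24843689/524288 → NEW=0, ERR=24843689/524288
(2,2): OLD=819201339/8388608 → NEW=0, ERR=819201339/8388608
(2,3): OLD=2420321665/134217728 → NEW=0, ERR=2420321665/134217728
(2,4): OLD=493337042503/2147483648 → NEW=255, ERR=-54271287737/2147483648
(3,0): OLD=505968603/8388608 → NEW=0, ERR=505968603/8388608
(3,1): OLD=13515266239/67108864 → NEW=255, ERR=-3597494081/67108864
(3,2): OLD=265015340645/2147483648 → NEW=0, ERR=265015340645/2147483648
(3,3): OLD=1258386762333/4294967296 → NEW=255, ERR=163170101853/4294967296
(3,4): OLD=2601073477489/68719476736 → NEW=0, ERR=2601073477489/68719476736
(4,0): OLD=242448237685/1073741824 → NEW=255, ERR=-31355927435/1073741824
(4,1): OLD=6747579882485/34359738368 → NEW=255, ERR=-2014153401355/34359738368
(4,2): OLD=78995307280891/549755813888 → NEW=255, ERR=-61192425260549/549755813888
(4,3): OLD=1248910834669045/8796093022208 → NEW=255, ERR=-994092885993995/8796093022208
(4,4): OLD=-1159878622176205/140737488355328 → NEW=0, ERR=-1159878622176205/140737488355328
Output grid:
  Row 0: ..#.#  (3 black, running=3)
  Row 1: #.##.  (2 black, running=5)
  Row 2: ....#  (4 black, running=9)
  Row 3: .#.#.  (3 black, running=12)
  Row 4: ####.  (1 black, running=13)

Answer: 13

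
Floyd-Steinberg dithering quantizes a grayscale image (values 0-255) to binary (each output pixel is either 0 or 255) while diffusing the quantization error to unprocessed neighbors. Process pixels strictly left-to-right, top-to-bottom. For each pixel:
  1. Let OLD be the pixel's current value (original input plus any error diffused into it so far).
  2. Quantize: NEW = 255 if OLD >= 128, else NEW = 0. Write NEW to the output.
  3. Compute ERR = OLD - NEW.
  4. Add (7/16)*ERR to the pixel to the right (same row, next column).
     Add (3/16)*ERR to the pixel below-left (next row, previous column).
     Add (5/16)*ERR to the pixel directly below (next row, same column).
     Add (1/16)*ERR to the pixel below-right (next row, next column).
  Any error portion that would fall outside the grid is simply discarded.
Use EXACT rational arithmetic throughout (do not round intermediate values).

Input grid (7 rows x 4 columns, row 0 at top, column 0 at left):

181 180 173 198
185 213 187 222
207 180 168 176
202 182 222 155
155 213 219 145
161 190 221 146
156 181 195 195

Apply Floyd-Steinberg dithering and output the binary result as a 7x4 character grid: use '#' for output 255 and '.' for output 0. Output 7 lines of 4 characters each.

(0,0): OLD=181 → NEW=255, ERR=-74
(0,1): OLD=1181/8 → NEW=255, ERR=-859/8
(0,2): OLD=16131/128 → NEW=0, ERR=16131/128
(0,3): OLD=518421/2048 → NEW=255, ERR=-3819/2048
(1,0): OLD=18143/128 → NEW=255, ERR=-14497/128
(1,1): OLD=152473/1024 → NEW=255, ERR=-108647/1024
(1,2): OLD=5665677/32768 → NEW=255, ERR=-2690163/32768
(1,3): OLD=101384811/524288 → NEW=255, ERR=-32308629/524288
(2,0): OLD=2485667/16384 → NEW=255, ERR=-1692253/16384
(2,1): OLD=41515057/524288 → NEW=0, ERR=41515057/524288
(2,2): OLD=166515669/1048576 → NEW=255, ERR=-100871211/1048576
(2,3): OLD=1837520033/16777216 → NEW=0, ERR=1837520033/16777216
(3,0): OLD=1548283507/8388608 → NEW=255, ERR=-590811533/8388608
(3,1): OLD=20325807725/134217728 → NEW=255, ERR=-13899712915/134217728
(3,2): OLD=369614139795/2147483648 → NEW=255, ERR=-177994190445/2147483648
(3,3): OLD=5049228694917/34359738368 → NEW=255, ERR=-3712504588923/34359738368
(4,0): OLD=243895904055/2147483648 → NEW=0, ERR=243895904055/2147483648
(4,1): OLD=3614344121893/17179869184 → NEW=255, ERR=-766522520027/17179869184
(4,2): OLD=80729832452485/549755813888 → NEW=255, ERR=-59457900088955/549755813888
(4,3): OLD=516661307729715/8796093022208 → NEW=0, ERR=516661307729715/8796093022208
(5,0): OLD=51711611620103/274877906944 → NEW=255, ERR=-18382254650617/274877906944
(5,1): OLD=1175326157077777/8796093022208 → NEW=255, ERR=-1067677563585263/8796093022208
(5,2): OLD=625941698976549/4398046511104 → NEW=255, ERR=-495560161354971/4398046511104
(5,3): OLD=15241811178133589/140737488355328 → NEW=0, ERR=15241811178133589/140737488355328
(6,0): OLD=15810854748576659/140737488355328 → NEW=0, ERR=15810854748576659/140737488355328
(6,1): OLD=375852054559052341/2251799813685248 → NEW=255, ERR=-198356897930685899/2251799813685248
(6,2): OLD=4826764600387031651/36028797018963968 → NEW=255, ERR=-4360578639448780189/36028797018963968
(6,3): OLD=97335685689217190325/576460752303423488 → NEW=255, ERR=-49661806148155799115/576460752303423488
Row 0: ##.#
Row 1: ####
Row 2: #.#.
Row 3: ####
Row 4: .##.
Row 5: ###.
Row 6: .###

Answer: ##.#
####
#.#.
####
.##.
###.
.###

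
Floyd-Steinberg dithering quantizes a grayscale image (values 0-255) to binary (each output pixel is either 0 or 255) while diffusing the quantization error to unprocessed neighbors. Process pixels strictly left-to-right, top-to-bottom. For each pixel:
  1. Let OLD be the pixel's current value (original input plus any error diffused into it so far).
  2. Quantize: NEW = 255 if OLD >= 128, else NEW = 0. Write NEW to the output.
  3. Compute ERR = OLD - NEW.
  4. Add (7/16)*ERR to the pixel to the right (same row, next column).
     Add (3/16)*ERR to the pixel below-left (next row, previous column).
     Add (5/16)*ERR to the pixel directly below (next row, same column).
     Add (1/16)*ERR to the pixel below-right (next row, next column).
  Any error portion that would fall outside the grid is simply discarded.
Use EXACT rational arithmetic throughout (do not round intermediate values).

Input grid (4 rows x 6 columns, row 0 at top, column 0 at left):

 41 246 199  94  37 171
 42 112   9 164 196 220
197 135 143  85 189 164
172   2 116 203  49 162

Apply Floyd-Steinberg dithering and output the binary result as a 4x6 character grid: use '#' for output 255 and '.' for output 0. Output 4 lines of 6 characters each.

(0,0): OLD=41 → NEW=0, ERR=41
(0,1): OLD=4223/16 → NEW=255, ERR=143/16
(0,2): OLD=51945/256 → NEW=255, ERR=-13335/256
(0,3): OLD=291679/4096 → NEW=0, ERR=291679/4096
(0,4): OLD=4466585/65536 → NEW=0, ERR=4466585/65536
(0,5): OLD=210572591/1048576 → NEW=255, ERR=-56814289/1048576
(1,0): OLD=14461/256 → NEW=0, ERR=14461/256
(1,1): OLD=270955/2048 → NEW=255, ERR=-251285/2048
(1,2): OLD=-3083321/65536 → NEW=0, ERR=-3083321/65536
(1,3): OLD=45925883/262144 → NEW=255, ERR=-20920837/262144
(1,4): OLD=2964104657/16777216 → NEW=255, ERR=-1314085423/16777216
(1,5): OLD=46455504999/268435456 → NEW=255, ERR=-21995536281/268435456
(2,0): OLD=6279881/32768 → NEW=255, ERR=-2075959/32768
(2,1): OLD=66740787/1048576 → NEW=0, ERR=66740787/1048576
(2,2): OLD=2239953753/16777216 → NEW=255, ERR=-2038236327/16777216
(2,3): OLD=-1438447407/134217728 → NEW=0, ERR=-1438447407/134217728
(2,4): OLD=599074175475/4294967296 → NEW=255, ERR=-496142485005/4294967296
(2,5): OLD=5700948018901/68719476736 → NEW=0, ERR=5700948018901/68719476736
(3,0): OLD=2753750073/16777216 → NEW=255, ERR=-1524440007/16777216
(3,1): OLD=-5986273083/134217728 → NEW=0, ERR=-5986273083/134217728
(3,2): OLD=64951108511/1073741824 → NEW=0, ERR=64951108511/1073741824
(3,3): OLD=13528317275869/68719476736 → NEW=255, ERR=-3995149291811/68719476736
(3,4): OLD=1292492451133/549755813888 → NEW=0, ERR=1292492451133/549755813888
(3,5): OLD=1598546199431027/8796093022208 → NEW=255, ERR=-644457521232013/8796093022208
Row 0: .##..#
Row 1: .#.###
Row 2: #.#.#.
Row 3: #..#.#

Answer: .##..#
.#.###
#.#.#.
#..#.#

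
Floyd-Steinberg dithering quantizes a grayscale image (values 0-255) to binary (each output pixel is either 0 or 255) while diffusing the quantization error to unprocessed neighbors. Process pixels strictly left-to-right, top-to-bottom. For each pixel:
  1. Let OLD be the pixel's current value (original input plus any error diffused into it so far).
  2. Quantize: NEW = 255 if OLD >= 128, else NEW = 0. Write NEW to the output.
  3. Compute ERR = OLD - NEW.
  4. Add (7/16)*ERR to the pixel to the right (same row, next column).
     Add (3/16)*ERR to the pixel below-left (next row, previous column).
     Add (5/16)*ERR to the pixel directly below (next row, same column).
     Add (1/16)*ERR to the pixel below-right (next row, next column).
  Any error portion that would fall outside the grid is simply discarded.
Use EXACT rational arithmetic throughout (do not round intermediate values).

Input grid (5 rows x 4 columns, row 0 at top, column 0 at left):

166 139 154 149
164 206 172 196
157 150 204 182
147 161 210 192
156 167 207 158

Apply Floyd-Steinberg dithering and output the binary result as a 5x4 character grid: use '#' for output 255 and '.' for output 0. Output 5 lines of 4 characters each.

(0,0): OLD=166 → NEW=255, ERR=-89
(0,1): OLD=1601/16 → NEW=0, ERR=1601/16
(0,2): OLD=50631/256 → NEW=255, ERR=-14649/256
(0,3): OLD=507761/4096 → NEW=0, ERR=507761/4096
(1,0): OLD=39667/256 → NEW=255, ERR=-25613/256
(1,1): OLD=362917/2048 → NEW=255, ERR=-159323/2048
(1,2): OLD=9802889/65536 → NEW=255, ERR=-6908791/65536
(1,3): OLD=194030095/1048576 → NEW=255, ERR=-73356785/1048576
(2,0): OLD=3642087/32768 → NEW=0, ERR=3642087/32768
(2,1): OLD=155500637/1048576 → NEW=255, ERR=-111886243/1048576
(2,2): OLD=223125169/2097152 → NEW=0, ERR=223125169/2097152
(2,3): OLD=6714133645/33554432 → NEW=255, ERR=-1842246515/33554432
(3,0): OLD=2713325943/16777216 → NEW=255, ERR=-1564864137/16777216
(3,1): OLD=30532912617/268435456 → NEW=0, ERR=30532912617/268435456
(3,2): OLD=1185616834071/4294967296 → NEW=255, ERR=90400173591/4294967296
(3,3): OLD=13104863324961/68719476736 → NEW=255, ERR=-4418603242719/68719476736
(4,0): OLD=636424505067/4294967296 → NEW=255, ERR=-458792155413/4294967296
(4,1): OLD=5288917919041/34359738368 → NEW=255, ERR=-3472815364799/34359738368
(4,2): OLD=180772121631521/1099511627776 → NEW=255, ERR=-99603343451359/1099511627776
(4,3): OLD=1751996175879991/17592186044416 → NEW=0, ERR=1751996175879991/17592186044416
Row 0: #.#.
Row 1: ####
Row 2: .#.#
Row 3: #.##
Row 4: ###.

Answer: #.#.
####
.#.#
#.##
###.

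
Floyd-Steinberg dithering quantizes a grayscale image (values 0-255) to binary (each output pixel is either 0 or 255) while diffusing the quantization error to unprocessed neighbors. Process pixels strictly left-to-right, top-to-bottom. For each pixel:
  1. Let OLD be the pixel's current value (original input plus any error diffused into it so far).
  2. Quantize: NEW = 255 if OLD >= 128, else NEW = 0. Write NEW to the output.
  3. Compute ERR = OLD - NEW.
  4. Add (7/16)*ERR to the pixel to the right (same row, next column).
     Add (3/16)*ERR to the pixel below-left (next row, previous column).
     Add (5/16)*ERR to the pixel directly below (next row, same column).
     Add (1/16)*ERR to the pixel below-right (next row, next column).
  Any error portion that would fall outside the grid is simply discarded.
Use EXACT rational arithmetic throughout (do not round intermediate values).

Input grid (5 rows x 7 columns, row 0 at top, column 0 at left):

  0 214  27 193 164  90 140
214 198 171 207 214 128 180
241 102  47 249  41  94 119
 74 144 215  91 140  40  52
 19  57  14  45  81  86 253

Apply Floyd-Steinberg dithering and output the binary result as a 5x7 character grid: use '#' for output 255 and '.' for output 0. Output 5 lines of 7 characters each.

Answer: .#.##.#
##.##.#
#..#..#
.##.#..
.....##

Derivation:
(0,0): OLD=0 → NEW=0, ERR=0
(0,1): OLD=214 → NEW=255, ERR=-41
(0,2): OLD=145/16 → NEW=0, ERR=145/16
(0,3): OLD=50423/256 → NEW=255, ERR=-14857/256
(0,4): OLD=567745/4096 → NEW=255, ERR=-476735/4096
(0,5): OLD=2561095/65536 → NEW=0, ERR=2561095/65536
(0,6): OLD=164728305/1048576 → NEW=255, ERR=-102658575/1048576
(1,0): OLD=3301/16 → NEW=255, ERR=-779/16
(1,1): OLD=21195/128 → NEW=255, ERR=-11445/128
(1,2): OLD=496719/4096 → NEW=0, ERR=496719/4096
(1,3): OLD=3615335/16384 → NEW=255, ERR=-562585/16384
(1,4): OLD=174383977/1048576 → NEW=255, ERR=-93002903/1048576
(1,5): OLD=635665521/8388608 → NEW=0, ERR=635665521/8388608
(1,6): OLD=24830326847/134217728 → NEW=255, ERR=-9395193793/134217728
(2,0): OLD=428073/2048 → NEW=255, ERR=-94167/2048
(2,1): OLD=4825867/65536 → NEW=0, ERR=4825867/65536
(2,2): OLD=110190801/1048576 → NEW=0, ERR=110190801/1048576
(2,3): OLD=2308493273/8388608 → NEW=255, ERR=169398233/8388608
(2,4): OLD=2293775701/67108864 → NEW=0, ERR=2293775701/67108864
(2,5): OLD=244739611443/2147483648 → NEW=0, ERR=244739611443/2147483648
(2,6): OLD=5213101015829/34359738368 → NEW=255, ERR=-3548632268011/34359738368
(3,0): OLD=77005505/1048576 → NEW=0, ERR=77005505/1048576
(3,1): OLD=1811692949/8388608 → NEW=255, ERR=-327402091/8388608
(3,2): OLD=16049267299/67108864 → NEW=255, ERR=-1063493021/67108864
(3,3): OLD=27743880631/268435456 → NEW=0, ERR=27743880631/268435456
(3,4): OLD=7508609580993/34359738368 → NEW=255, ERR=-1253123702847/34359738368
(3,5): OLD=11663025952955/274877906944 → NEW=0, ERR=11663025952955/274877906944
(3,6): OLD=199720979792357/4398046511104 → NEW=0, ERR=199720979792357/4398046511104
(4,0): OLD=4648150759/134217728 → NEW=0, ERR=4648150759/134217728
(4,1): OLD=132227202483/2147483648 → NEW=0, ERR=132227202483/2147483648
(4,2): OLD=1818506071021/34359738368 → NEW=0, ERR=1818506071021/34359738368
(4,3): OLD=25460379095327/274877906944 → NEW=0, ERR=25460379095327/274877906944
(4,4): OLD=273869142288921/2199023255552 → NEW=0, ERR=273869142288921/2199023255552
(4,5): OLD=11257685172973053/70368744177664 → NEW=255, ERR=-6686344592331267/70368744177664
(4,6): OLD=257011677312210043/1125899906842624 → NEW=255, ERR=-30092798932659077/1125899906842624
Row 0: .#.##.#
Row 1: ##.##.#
Row 2: #..#..#
Row 3: .##.#..
Row 4: .....##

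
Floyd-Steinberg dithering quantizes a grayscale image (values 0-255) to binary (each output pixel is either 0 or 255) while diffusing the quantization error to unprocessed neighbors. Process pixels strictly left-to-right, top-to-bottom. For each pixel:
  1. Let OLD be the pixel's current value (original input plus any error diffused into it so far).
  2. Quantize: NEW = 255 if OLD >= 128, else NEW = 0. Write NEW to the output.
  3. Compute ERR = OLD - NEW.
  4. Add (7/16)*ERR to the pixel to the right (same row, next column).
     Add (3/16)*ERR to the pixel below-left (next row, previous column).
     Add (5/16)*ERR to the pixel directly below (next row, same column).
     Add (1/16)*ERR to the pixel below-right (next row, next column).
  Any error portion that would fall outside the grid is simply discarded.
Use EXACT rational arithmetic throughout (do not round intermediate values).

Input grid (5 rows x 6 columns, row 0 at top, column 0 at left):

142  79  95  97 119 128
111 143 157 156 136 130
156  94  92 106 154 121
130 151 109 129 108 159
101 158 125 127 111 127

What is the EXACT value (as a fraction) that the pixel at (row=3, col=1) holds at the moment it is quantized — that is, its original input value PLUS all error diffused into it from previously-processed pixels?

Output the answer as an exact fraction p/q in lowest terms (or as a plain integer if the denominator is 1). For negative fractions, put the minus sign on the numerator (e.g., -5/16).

Answer: 29129545139/134217728

Derivation:
(0,0): OLD=142 → NEW=255, ERR=-113
(0,1): OLD=473/16 → NEW=0, ERR=473/16
(0,2): OLD=27631/256 → NEW=0, ERR=27631/256
(0,3): OLD=590729/4096 → NEW=255, ERR=-453751/4096
(0,4): OLD=4622527/65536 → NEW=0, ERR=4622527/65536
(0,5): OLD=166575417/1048576 → NEW=255, ERR=-100811463/1048576
(1,0): OLD=20795/256 → NEW=0, ERR=20795/256
(1,1): OLD=411549/2048 → NEW=255, ERR=-110691/2048
(1,2): OLD=9709793/65536 → NEW=255, ERR=-7001887/65536
(1,3): OLD=24801421/262144 → NEW=0, ERR=24801421/262144
(1,4): OLD=2927348679/16777216 → NEW=255, ERR=-1350841401/16777216
(1,5): OLD=18559169345/268435456 → NEW=0, ERR=18559169345/268435456
(2,0): OLD=5611535/32768 → NEW=255, ERR=-2744305/32768
(2,1): OLD=26753173/1048576 → NEW=0, ERR=26753173/1048576
(2,2): OLD=1411568383/16777216 → NEW=0, ERR=1411568383/16777216
(2,3): OLD=20213292231/134217728 → NEW=255, ERR=-14012228409/134217728
(2,4): OLD=438260616917/4294967296 → NEW=0, ERR=438260616917/4294967296
(2,5): OLD=12521799152419/68719476736 → NEW=255, ERR=-5001667415261/68719476736
(3,0): OLD=1822208799/16777216 → NEW=0, ERR=1822208799/16777216
(3,1): OLD=29129545139/134217728 → NEW=255, ERR=-5095975501/134217728
Target (3,1): original=151, with diffused error = 29129545139/134217728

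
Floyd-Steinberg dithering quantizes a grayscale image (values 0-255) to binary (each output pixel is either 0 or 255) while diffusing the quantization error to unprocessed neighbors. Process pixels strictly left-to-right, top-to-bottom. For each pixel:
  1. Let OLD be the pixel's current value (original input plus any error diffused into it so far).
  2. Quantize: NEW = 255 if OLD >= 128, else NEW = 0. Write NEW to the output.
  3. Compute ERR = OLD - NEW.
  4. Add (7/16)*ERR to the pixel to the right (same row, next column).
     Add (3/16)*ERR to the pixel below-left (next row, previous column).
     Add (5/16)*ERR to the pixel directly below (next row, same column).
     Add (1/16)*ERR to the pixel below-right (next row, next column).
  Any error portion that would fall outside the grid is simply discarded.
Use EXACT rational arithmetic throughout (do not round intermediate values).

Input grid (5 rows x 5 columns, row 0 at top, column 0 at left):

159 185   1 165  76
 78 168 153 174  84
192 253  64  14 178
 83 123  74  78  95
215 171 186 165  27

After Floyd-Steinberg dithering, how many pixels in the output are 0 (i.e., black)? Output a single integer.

(0,0): OLD=159 → NEW=255, ERR=-96
(0,1): OLD=143 → NEW=255, ERR=-112
(0,2): OLD=-48 → NEW=0, ERR=-48
(0,3): OLD=144 → NEW=255, ERR=-111
(0,4): OLD=439/16 → NEW=0, ERR=439/16
(1,0): OLD=27 → NEW=0, ERR=27
(1,1): OLD=2077/16 → NEW=255, ERR=-2003/16
(1,2): OLD=14187/256 → NEW=0, ERR=14187/256
(1,3): OLD=678717/4096 → NEW=255, ERR=-365763/4096
(1,4): OLD=3051947/65536 → NEW=0, ERR=3051947/65536
(2,0): OLD=45303/256 → NEW=255, ERR=-19977/256
(2,1): OLD=392841/2048 → NEW=255, ERR=-129399/2048
(2,2): OLD=1907621/65536 → NEW=0, ERR=1907621/65536
(2,3): OLD=2890021/262144 → NEW=0, ERR=2890021/262144
(2,4): OLD=804446367/4194304 → NEW=255, ERR=-265101153/4194304
(3,0): OLD=1532467/32768 → NEW=0, ERR=1532467/32768
(3,1): OLD=130334297/1048576 → NEW=0, ERR=130334297/1048576
(3,2): OLD=2274891707/16777216 → NEW=255, ERR=-2003298373/16777216
(3,3): OLD=5146820817/268435456 → NEW=0, ERR=5146820817/268435456
(3,4): OLD=362176651383/4294967296 → NEW=0, ERR=362176651383/4294967296
(4,0): OLD=4243299051/16777216 → NEW=255, ERR=-34891029/16777216
(4,1): OLD=25429848759/134217728 → NEW=255, ERR=-8795671881/134217728
(4,2): OLD=564266683365/4294967296 → NEW=255, ERR=-530949977115/4294967296
(4,3): OLD=1075936882207/8589934592 → NEW=0, ERR=1075936882207/8589934592
(4,4): OLD=15028874699167/137438953472 → NEW=0, ERR=15028874699167/137438953472
Output grid:
  Row 0: ##.#.  (2 black, running=2)
  Row 1: .#.#.  (3 black, running=5)
  Row 2: ##..#  (2 black, running=7)
  Row 3: ..#..  (4 black, running=11)
  Row 4: ###..  (2 black, running=13)

Answer: 13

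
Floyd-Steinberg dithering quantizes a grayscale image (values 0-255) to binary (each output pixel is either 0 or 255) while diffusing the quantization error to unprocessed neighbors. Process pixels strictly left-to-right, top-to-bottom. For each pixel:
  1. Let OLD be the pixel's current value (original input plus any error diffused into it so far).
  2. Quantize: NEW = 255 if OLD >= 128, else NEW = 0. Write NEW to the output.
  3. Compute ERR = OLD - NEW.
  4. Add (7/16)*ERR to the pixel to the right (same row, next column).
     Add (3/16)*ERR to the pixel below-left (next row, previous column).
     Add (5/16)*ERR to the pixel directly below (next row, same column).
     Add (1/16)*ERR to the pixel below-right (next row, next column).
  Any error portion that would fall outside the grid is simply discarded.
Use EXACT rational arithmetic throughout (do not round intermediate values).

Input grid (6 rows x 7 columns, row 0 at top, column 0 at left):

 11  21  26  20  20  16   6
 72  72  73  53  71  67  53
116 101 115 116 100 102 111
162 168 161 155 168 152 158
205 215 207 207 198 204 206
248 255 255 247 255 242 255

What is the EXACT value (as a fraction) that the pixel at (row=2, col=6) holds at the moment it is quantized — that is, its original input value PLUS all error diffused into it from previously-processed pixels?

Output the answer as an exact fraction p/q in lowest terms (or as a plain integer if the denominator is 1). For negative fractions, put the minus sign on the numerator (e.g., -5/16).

Answer: 58578901188423/549755813888

Derivation:
(0,0): OLD=11 → NEW=0, ERR=11
(0,1): OLD=413/16 → NEW=0, ERR=413/16
(0,2): OLD=9547/256 → NEW=0, ERR=9547/256
(0,3): OLD=148749/4096 → NEW=0, ERR=148749/4096
(0,4): OLD=2351963/65536 → NEW=0, ERR=2351963/65536
(0,5): OLD=33240957/1048576 → NEW=0, ERR=33240957/1048576
(0,6): OLD=333349995/16777216 → NEW=0, ERR=333349995/16777216
(1,0): OLD=20551/256 → NEW=0, ERR=20551/256
(1,1): OLD=251633/2048 → NEW=0, ERR=251633/2048
(1,2): OLD=9622725/65536 → NEW=255, ERR=-7088955/65536
(1,3): OLD=6837921/262144 → NEW=0, ERR=6837921/262144
(1,4): OLD=1708603779/16777216 → NEW=0, ERR=1708603779/16777216
(1,5): OLD=17103415539/134217728 → NEW=0, ERR=17103415539/134217728
(1,6): OLD=251129384413/2147483648 → NEW=0, ERR=251129384413/2147483648
(2,0): OLD=5378027/32768 → NEW=255, ERR=-2977813/32768
(2,1): OLD=88472265/1048576 → NEW=0, ERR=88472265/1048576
(2,2): OLD=2192460443/16777216 → NEW=255, ERR=-2085729637/16777216
(2,3): OLD=11018789507/134217728 → NEW=0, ERR=11018789507/134217728
(2,4): OLD=207517652339/1073741824 → NEW=255, ERR=-66286512781/1073741824
(2,5): OLD=4917044814673/34359738368 → NEW=255, ERR=-3844688469167/34359738368
(2,6): OLD=58578901188423/549755813888 → NEW=0, ERR=58578901188423/549755813888
Target (2,6): original=111, with diffused error = 58578901188423/549755813888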